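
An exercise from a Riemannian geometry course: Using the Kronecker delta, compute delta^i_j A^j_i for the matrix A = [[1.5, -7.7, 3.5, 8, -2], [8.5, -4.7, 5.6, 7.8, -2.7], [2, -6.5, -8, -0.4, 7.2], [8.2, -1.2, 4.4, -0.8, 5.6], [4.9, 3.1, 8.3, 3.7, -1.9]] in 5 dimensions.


The contraction (trace) of a rank-2 tensor is the sum of its diagonal elements.
Diagonal entries: A[1,1] = 1.5, A[2,2] = -4.7, A[3,3] = -8, A[4,4] = -0.8, A[5,5] = -1.9
Tr(A) = 1.5 + -4.7 + -8 + -0.8 + -1.9 = -13.9

-13.9


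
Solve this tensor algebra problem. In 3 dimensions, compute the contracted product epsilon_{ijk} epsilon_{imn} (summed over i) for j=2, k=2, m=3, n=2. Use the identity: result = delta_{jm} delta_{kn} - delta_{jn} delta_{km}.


Using the identity: epsilon_{ijk} epsilon_{imn} = delta_{jm} delta_{kn} - delta_{jn} delta_{km}.
delta_{23} = 0
delta_{22} = 1
delta_{22} = 1
delta_{23} = 0
Result = 0 * 1 - 1 * 0 = 0 - 0 = 0

0


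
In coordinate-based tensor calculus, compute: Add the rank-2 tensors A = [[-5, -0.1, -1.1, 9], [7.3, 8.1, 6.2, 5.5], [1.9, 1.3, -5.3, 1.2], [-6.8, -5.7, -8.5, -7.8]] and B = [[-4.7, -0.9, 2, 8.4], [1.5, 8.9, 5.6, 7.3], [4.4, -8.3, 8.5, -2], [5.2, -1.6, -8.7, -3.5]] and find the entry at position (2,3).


Tensor addition is component-wise: (A + B)_{ij} = A_{ij} + B_{ij}.
A_{23} = 6.2
B_{23} = 5.6
(A + B)_{23} = 6.2 + 5.6 = 11.8

11.8


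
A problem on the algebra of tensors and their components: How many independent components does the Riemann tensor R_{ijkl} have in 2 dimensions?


The Riemann tensor in d dimensions has d^2(d^2 - 1)/12 independent components.
d = 2, so d^2 = 4
d^2 - 1 = 3
d^2(d^2 - 1) = 4 * 3 = 12
Divide by 12: 12 / 12 = 1

1


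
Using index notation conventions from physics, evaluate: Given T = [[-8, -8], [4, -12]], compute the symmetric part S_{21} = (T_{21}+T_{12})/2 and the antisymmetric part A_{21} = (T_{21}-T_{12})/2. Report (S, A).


T_{21} = 4
T_{12} = -8
S_{21} = (4 + -8)/2 = -4/2 = -2
A_{21} = (4 - -8)/2 = 12/2 = 6
Check: S + A = -2 + 6 = 4 = T_{21}.

(-2, 6)


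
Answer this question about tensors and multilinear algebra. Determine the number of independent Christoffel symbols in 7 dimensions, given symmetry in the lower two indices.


Christoffel symbols Gamma^k_{ij} are symmetric in i,j, so there are d * d(d+1)/2 independent symbols.
d = 7
d(d+1)/2 = 7 * 8 / 2 = 28
Total = 7 * 28 = 196

196


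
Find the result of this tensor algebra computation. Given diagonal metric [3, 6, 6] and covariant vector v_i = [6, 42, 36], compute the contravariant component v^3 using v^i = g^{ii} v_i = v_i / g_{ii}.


To raise an index with a diagonal metric: v^i = v_i / g_{ii}.
For index 3: v_3 = 36, g_{33} = 6
v^3 = 36 / 6 = 6

6


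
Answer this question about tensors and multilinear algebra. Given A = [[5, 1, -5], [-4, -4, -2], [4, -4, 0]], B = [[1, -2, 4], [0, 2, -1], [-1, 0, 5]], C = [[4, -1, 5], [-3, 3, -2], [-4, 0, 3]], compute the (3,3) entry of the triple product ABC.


(ABC)_{33} = sum_m (AB)_{3m} C_{m3}. First compute row 3 of AB.
(AB)_{31} = 4*1 + -4*0 + 0*-1 = 4
(AB)_{32} = 4*-2 + -4*2 + 0*0 = -16
(AB)_{33} = 4*4 + -4*-1 + 0*5 = 20
Now contract with column 3 of C:
(AB)_{31} * C_{13} = 4 * 5 = 20
(AB)_{32} * C_{23} = -16 * -2 = 32
(AB)_{33} * C_{33} = 20 * 3 = 60
(ABC)_{33} = 20 + 32 + 60 = 112

112


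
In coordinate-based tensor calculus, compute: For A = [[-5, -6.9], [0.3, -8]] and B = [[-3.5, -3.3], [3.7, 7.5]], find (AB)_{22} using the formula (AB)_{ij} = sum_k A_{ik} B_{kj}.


(AB)_{ij} = sum_k A_{ik} B_{kj}.
For i=2, j=2:
A_{21} * B_{12} = 0.3 * -3.3 = -0.99
A_{22} * B_{22} = -8 * 7.5 = -60
Sum = -0.99 + -60 = -60.99

-60.99


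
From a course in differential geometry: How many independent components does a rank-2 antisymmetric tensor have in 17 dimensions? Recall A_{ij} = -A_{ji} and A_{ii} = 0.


An antisymmetric rank-2 tensor satisfies A_{ij} = -A_{ji}, so diagonal entries are zero.
The independent components are the upper-triangular entries: C(n, 2) = n(n-1)/2.
n = 17
C(17, 2) = 17 * 16 / 2 = 272 / 2 = 136

136


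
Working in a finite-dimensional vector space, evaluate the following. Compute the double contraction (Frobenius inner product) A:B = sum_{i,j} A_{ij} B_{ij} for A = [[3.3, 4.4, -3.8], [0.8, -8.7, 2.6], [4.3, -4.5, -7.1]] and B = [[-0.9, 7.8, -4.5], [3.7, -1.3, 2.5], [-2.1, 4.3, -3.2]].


A:B = sum over all i,j of A_{ij} * B_{ij}.
Row 1: 3.3*-0.9=-2.97, 4.4*7.8=34.32, -3.8*-4.5=17.1 => row sum = 48.45
Row 2: 0.8*3.7=2.96, -8.7*-1.3=11.31, 2.6*2.5=6.5 => row sum = 20.77
Row 3: 4.3*-2.1=-9.03, -4.5*4.3=-19.35, -7.1*-3.2=22.72 => row sum = -5.66
Total = 48.45 + 20.77 + -5.66 = 63.56

63.56


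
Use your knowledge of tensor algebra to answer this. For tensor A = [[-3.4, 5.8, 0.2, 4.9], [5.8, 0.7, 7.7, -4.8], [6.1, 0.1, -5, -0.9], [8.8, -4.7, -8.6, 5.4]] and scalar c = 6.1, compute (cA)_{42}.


Scalar multiplication: (cA)_{ij} = c * A_{ij}.
c = 6.1
A_{42} = -4.7
(cA)_{42} = 6.1 * -4.7 = -28.67

-28.67


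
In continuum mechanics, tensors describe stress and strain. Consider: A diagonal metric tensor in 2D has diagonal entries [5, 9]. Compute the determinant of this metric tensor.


For a diagonal metric, the determinant is the product of diagonal entries.
Diagonal entries: 5, 9
det(g) = 5 * 9 = 45

45


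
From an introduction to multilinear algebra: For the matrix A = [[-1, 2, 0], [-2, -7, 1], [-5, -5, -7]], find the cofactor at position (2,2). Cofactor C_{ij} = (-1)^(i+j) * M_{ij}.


To find cofactor C_{22}, delete row 2 and column 2.
The resulting 2x2 submatrix is: [[-1, 0], [-5, -7]]
Minor M_{22} = -1*-7 - 0*-5
  = 7 - 0 = 7
Sign = (-1)^(2+2) = (-1)^4 = 1
Cofactor C_{22} = 1 * 7 = 7

7


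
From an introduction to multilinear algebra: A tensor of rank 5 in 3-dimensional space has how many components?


The number of components of a rank-r tensor in d dimensions is d^r.
Here d = 3 and r = 5.
3^5 = 243

243


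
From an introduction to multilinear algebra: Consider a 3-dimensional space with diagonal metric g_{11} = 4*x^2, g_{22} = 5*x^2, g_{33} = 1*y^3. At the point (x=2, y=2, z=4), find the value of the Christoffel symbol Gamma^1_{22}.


For a diagonal metric, Gamma^k_{ij} = (1/2) g^{kk} (dg_{ik}/dx_j + dg_{jk}/dx_i - dg_{ij}/dx_k).
The metric is diagonal, so g_{ab} = 0 for a != b.
At the given point: g_{11} = 16, g_{22} = 20, g_{33} = 8
g^{11} = 1/16
dg_{21}/dx_2 = 0 (off-diagonal)
dg_{21}/dx_2 = 0 (off-diagonal)
dg_{22}/dx_1 = dg_{22}/dx_1 = 20
Numerator = 0 + 0 - 20 = -20
Gamma^1_{22} = -20 / (2 * 16) = -5/8

-5/8


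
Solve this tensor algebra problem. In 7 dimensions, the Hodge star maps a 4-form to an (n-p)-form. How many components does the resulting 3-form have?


The Hodge dual of a p-form on an n-dimensional manifold is an (n-p)-form.
n = 7, p = 4, so dual degree = 7 - 4 = 3
The number of components is C(n, n-p) = C(7, 3) = 35

35


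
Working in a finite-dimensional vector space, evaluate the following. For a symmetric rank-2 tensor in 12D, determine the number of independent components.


A symmetric rank-2 tensor in d dimensions has d(d+1)/2 independent components.
d = 12
d(d+1)/2 = 12 * 13 / 2 = 156 / 2 = 78

78


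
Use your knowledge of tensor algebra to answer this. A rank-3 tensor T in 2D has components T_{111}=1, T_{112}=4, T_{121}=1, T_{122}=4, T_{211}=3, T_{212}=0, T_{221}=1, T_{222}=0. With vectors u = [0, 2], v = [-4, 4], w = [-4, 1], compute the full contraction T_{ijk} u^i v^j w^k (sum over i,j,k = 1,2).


S = sum over i,j,k of T_{ijk} u_i v_j w_k. Expanding all 8 terms:
T_{111}*u_1*v_1*w_1 = 1*0*-4*-4 = 0  (running total: 0)
T_{112}*u_1*v_1*w_2 = 4*0*-4*1 = 0  (running total: 0)
T_{121}*u_1*v_2*w_1 = 1*0*4*-4 = 0  (running total: 0)
T_{122}*u_1*v_2*w_2 = 4*0*4*1 = 0  (running total: 0)
T_{211}*u_2*v_1*w_1 = 3*2*-4*-4 = 96  (running total: 96)
T_{212}*u_2*v_1*w_2 = 0*2*-4*1 = 0  (running total: 96)
T_{221}*u_2*v_2*w_1 = 1*2*4*-4 = -32  (running total: 64)
T_{222}*u_2*v_2*w_2 = 0*2*4*1 = 0  (running total: 64)
S = 64

64


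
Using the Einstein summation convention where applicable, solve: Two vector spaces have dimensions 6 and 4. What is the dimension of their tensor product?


The dimension of a tensor product is the product of dimensions.
dim(V) = 6, dim(W) = 4
dim(V (x) W) = 6 * 4 = 24

24


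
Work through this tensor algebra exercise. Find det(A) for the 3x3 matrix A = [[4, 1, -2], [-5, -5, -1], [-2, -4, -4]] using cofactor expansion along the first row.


Expanding along the first row, det(A) = a11*M_11 - a12*M_12 + a13*M_13, where M_1j is the (1,j) minor.
Minor M_11 = -5*-4 - -1*-4 = 16
Minor M_12 = -5*-4 - -1*-2 = 18
Minor M_13 = -5*-4 - -5*-2 = 10
det = 4*(16) - 1*(18) + -2*(10)
    = 64 - 18 + -20
    = 26

26


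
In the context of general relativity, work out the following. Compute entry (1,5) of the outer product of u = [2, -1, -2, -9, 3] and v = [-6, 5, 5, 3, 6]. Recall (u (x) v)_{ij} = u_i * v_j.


The outer product entry T_{ij} = u_i * v_j.
We need i=1, j=5.
u_1 = 2, v_5 = 6
T_{1,5} = 2 * 6 = 12

12


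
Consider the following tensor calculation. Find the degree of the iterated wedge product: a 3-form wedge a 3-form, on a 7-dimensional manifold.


The degree of a wedge product is the sum of the degrees of the individual forms.
Degrees: 3, 3
Total degree = 3 + 3 = 6

6


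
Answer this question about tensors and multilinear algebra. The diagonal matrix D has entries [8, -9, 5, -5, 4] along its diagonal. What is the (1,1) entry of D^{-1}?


For a diagonal matrix, the inverse has entries (D^{-1})_{ii} = 1/d_{ii}.
The diagonal entries are: d_{11} = 8, d_{22} = -9, d_{33} = 5, d_{44} = -5, d_{55} = 4
We need (D^{-1})_{11} = 1/d_{11} = 1/8 = 1/8

1/8


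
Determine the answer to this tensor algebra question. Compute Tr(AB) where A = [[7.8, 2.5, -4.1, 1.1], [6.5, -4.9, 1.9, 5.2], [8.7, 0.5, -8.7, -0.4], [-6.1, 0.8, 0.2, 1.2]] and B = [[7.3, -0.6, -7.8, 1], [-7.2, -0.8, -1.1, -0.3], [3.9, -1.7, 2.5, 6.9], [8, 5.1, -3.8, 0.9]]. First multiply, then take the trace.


Tr(AB) = sum_i (AB)_{ii} where (AB)_{ii} = sum_k A_{ik} B_{ki}.
(AB)_{11} = 7.8*7.3 + 2.5*-7.2 + -4.1*3.9 + 1.1*8 = 31.75
(AB)_{22} = 6.5*-0.6 + -4.9*-0.8 + 1.9*-1.7 + 5.2*5.1 = 23.31
(AB)_{33} = 8.7*-7.8 + 0.5*-1.1 + -8.7*2.5 + -0.4*-3.8 = -88.64
(AB)_{44} = -6.1*1 + 0.8*-0.3 + 0.2*6.9 + 1.2*0.9 = -3.88
Tr(AB) = 31.75 + 23.31 + -88.64 + -3.88 = -37.46

-37.46


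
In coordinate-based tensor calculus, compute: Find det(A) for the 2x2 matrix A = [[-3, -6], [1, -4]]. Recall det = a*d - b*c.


For a 2x2 matrix [[a, b], [c, d]], det = a*d - b*c.
a = -3, b = -6, c = 1, d = -4
a*d = -3 * -4 = 12
b*c = -6 * 1 = -6
det = 12 - -6 = 18

18


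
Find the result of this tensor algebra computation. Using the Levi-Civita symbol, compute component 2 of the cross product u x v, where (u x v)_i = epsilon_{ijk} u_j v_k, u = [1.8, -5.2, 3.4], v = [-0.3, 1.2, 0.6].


(u x v)_2 = sum_{j,k} epsilon_{2jk} u_j v_k. Only permutations of (1,2,3) contribute; the two non-zero terms are:
eps_{213} u_1 v_3 = -1 * 1.8 * 0.6 = -1.08
eps_{231} u_3 v_1 = 1 * 3.4 * -0.3 = -1.02
(u x v)_2 = -2.1

-2.1


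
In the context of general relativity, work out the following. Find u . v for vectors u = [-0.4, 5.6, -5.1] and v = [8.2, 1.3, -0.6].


The inner product u . v = sum of u_i * v_i.
Term-by-term: -0.4 * 8.2, 5.6 * 1.3, -5.1 * -0.6
Products: -3.28, 7.28, 3.06
Sum = -3.28 + 7.28 + 3.06 = 7.06

7.06


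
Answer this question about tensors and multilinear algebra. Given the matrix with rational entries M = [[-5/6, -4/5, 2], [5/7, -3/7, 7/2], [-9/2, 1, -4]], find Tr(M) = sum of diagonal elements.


The trace is the sum of diagonal entries.
Diagonal: M[1,1] = -5/6, M[2,2] = -3/7, M[3,3] = -4
Tr(M) = -5/6 + -3/7 + -4
Computing step by step:
After adding M[1,1]: -5/6
After adding M[2,2]: -53/42
After adding M[3,3]: -221/42
Tr(M) = -221/42

-221/42


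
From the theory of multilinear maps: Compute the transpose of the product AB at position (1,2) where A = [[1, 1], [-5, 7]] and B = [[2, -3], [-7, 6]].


(AB)^T_{ij} = (AB)_{ji} = sum_k A_{jk} B_{ki}.
For i=1, j=2 we need (AB)_{21}:
A_{21} * B_{11} = -5 * 2 = -10
A_{22} * B_{21} = 7 * -7 = -49
Sum = -10 + -49 = -59

-59


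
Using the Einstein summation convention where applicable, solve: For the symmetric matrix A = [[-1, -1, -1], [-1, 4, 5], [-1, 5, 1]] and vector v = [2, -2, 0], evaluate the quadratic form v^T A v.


First compute Av:
(Av)_1 = -1*2 + -1*-2 + -1*0 = 0
(Av)_2 = -1*2 + 4*-2 + 5*0 = -10
(Av)_3 = -1*2 + 5*-2 + 1*0 = -12
Av = [0, -10, -12]
Then v^T (Av) = 2*0 + -2*-10 + 0*-12
= 0 + 20 + 0 = 20

20


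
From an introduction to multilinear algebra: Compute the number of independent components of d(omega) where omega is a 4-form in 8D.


The exterior derivative of a p-form is a (p+1)-form.
Its number of independent components is C(n, p+1).
n = 8, p+1 = 5
C(8, 5) = 56

56


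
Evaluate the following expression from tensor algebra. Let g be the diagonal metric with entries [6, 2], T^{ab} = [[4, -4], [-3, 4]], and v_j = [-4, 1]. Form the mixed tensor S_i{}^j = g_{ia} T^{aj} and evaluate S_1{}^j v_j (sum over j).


Step 1: lower the first index. For a diagonal metric, g_{ia} T^{aj} = g_{ii} T^{ij} (no sum on i).
g_{11} = 6
S_1{}^1 = 6 * T^{11} = 6 * 4 = 24
S_1{}^2 = 6 * T^{12} = 6 * -4 = -24
Step 2: contract S_1{}^j with v_j.
S_1{}^1 * v_1 = 24 * -4 = -96
S_1{}^2 * v_2 = -24 * 1 = -24
Result = -96 + -24 = -120

-120


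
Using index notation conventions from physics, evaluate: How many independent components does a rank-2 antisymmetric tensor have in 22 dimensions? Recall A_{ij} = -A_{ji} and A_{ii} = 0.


An antisymmetric rank-2 tensor satisfies A_{ij} = -A_{ji}, so diagonal entries are zero.
The independent components are the upper-triangular entries: C(n, 2) = n(n-1)/2.
n = 22
C(22, 2) = 22 * 21 / 2 = 462 / 2 = 231

231


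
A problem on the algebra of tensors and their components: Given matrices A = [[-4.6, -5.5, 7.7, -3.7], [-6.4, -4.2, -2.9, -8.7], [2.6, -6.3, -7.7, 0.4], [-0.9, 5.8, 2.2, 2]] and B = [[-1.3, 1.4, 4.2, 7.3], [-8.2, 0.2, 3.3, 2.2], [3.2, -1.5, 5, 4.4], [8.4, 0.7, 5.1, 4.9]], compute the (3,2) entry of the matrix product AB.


(AB)_{ij} = sum_k A_{ik} B_{kj}.
For i=3, j=2:
A_{31} * B_{12} = 2.6 * 1.4 = 3.64
A_{32} * B_{22} = -6.3 * 0.2 = -1.26
A_{33} * B_{32} = -7.7 * -1.5 = 11.55
A_{34} * B_{42} = 0.4 * 0.7 = 0.28
Sum = 3.64 + -1.26 + 11.55 + 0.28 = 14.21

14.21


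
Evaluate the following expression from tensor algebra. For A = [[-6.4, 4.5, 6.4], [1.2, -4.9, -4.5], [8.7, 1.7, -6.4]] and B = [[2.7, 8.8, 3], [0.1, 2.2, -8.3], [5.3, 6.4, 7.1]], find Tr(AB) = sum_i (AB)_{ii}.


Tr(AB) = sum_i (AB)_{ii} where (AB)_{ii} = sum_k A_{ik} B_{ki}.
(AB)_{11} = -6.4*2.7 + 4.5*0.1 + 6.4*5.3 = 17.09
(AB)_{22} = 1.2*8.8 + -4.9*2.2 + -4.5*6.4 = -29.02
(AB)_{33} = 8.7*3 + 1.7*-8.3 + -6.4*7.1 = -33.45
Tr(AB) = 17.09 + -29.02 + -33.45 = -45.38

-45.38


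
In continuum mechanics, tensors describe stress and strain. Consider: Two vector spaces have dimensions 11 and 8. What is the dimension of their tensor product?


The dimension of a tensor product is the product of dimensions.
dim(V) = 11, dim(W) = 8
dim(V (x) W) = 11 * 8 = 88

88


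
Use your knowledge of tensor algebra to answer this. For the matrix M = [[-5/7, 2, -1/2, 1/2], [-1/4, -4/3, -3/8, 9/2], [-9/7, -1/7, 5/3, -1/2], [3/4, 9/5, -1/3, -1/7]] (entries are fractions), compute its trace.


The trace is the sum of diagonal entries.
Diagonal: M[1,1] = -5/7, M[2,2] = -4/3, M[3,3] = 5/3, M[4,4] = -1/7
Tr(M) = -5/7 + -4/3 + 5/3 + -1/7
Computing step by step:
After adding M[1,1]: -5/7
After adding M[2,2]: -43/21
After adding M[3,3]: -8/21
After adding M[4,4]: -11/21
Tr(M) = -11/21

-11/21


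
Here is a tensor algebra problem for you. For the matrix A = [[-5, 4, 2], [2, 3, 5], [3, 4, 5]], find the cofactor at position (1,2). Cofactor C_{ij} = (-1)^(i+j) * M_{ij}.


To find cofactor C_{12}, delete row 1 and column 2.
The resulting 2x2 submatrix is: [[2, 5], [3, 5]]
Minor M_{12} = 2*5 - 5*3
  = 10 - 15 = -5
Sign = (-1)^(1+2) = (-1)^3 = -1
Cofactor C_{12} = -1 * -5 = 5

5


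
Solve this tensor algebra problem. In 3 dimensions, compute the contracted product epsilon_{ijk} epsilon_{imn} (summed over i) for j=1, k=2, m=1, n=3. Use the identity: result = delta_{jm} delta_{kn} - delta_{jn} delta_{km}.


Using the identity: epsilon_{ijk} epsilon_{imn} = delta_{jm} delta_{kn} - delta_{jn} delta_{km}.
delta_{11} = 1
delta_{23} = 0
delta_{13} = 0
delta_{21} = 0
Result = 1 * 0 - 0 * 0 = 0 - 0 = 0

0


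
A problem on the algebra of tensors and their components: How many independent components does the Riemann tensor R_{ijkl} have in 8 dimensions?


The Riemann tensor in d dimensions has d^2(d^2 - 1)/12 independent components.
d = 8, so d^2 = 64
d^2 - 1 = 63
d^2(d^2 - 1) = 64 * 63 = 4032
Divide by 12: 4032 / 12 = 336

336


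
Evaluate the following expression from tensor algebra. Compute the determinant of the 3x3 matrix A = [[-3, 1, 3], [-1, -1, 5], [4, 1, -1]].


Expanding along the first row, det(A) = a11*M_11 - a12*M_12 + a13*M_13, where M_1j is the (1,j) minor.
Minor M_11 = -1*-1 - 5*1 = -4
Minor M_12 = -1*-1 - 5*4 = -19
Minor M_13 = -1*1 - -1*4 = 3
det = -3*(-4) - 1*(-19) + 3*(3)
    = 12 - -19 + 9
    = 40

40


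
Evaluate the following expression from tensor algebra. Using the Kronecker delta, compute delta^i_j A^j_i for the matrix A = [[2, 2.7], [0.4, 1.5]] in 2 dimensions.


The contraction (trace) of a rank-2 tensor is the sum of its diagonal elements.
Diagonal entries: A[1,1] = 2, A[2,2] = 1.5
Tr(A) = 2 + 1.5 = 3.5

3.5


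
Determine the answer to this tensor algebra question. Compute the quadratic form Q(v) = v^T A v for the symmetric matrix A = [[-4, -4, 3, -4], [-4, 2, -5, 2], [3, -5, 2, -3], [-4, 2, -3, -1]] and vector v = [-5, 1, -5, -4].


First compute Av:
(Av)_1 = -4*-5 + -4*1 + 3*-5 + -4*-4 = 17
(Av)_2 = -4*-5 + 2*1 + -5*-5 + 2*-4 = 39
(Av)_3 = 3*-5 + -5*1 + 2*-5 + -3*-4 = -18
(Av)_4 = -4*-5 + 2*1 + -3*-5 + -1*-4 = 41
Av = [17, 39, -18, 41]
Then v^T (Av) = -5*17 + 1*39 + -5*-18 + -4*41
= -85 + 39 + 90 + -164 = -120

-120


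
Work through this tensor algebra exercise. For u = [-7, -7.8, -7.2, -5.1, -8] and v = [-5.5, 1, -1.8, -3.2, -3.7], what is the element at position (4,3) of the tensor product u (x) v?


The outer product entry T_{ij} = u_i * v_j.
We need i=4, j=3.
u_4 = -5.1, v_3 = -1.8
T_{4,3} = -5.1 * -1.8 = 9.18

9.18


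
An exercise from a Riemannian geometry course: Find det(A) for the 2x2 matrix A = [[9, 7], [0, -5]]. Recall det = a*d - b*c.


For a 2x2 matrix [[a, b], [c, d]], det = a*d - b*c.
a = 9, b = 7, c = 0, d = -5
a*d = 9 * -5 = -45
b*c = 7 * 0 = 0
det = -45 - 0 = -45

-45


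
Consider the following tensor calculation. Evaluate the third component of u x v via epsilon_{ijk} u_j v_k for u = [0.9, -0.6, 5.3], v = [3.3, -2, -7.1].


(u x v)_3 = sum_{j,k} epsilon_{3jk} u_j v_k. Only permutations of (1,2,3) contribute; the two non-zero terms are:
eps_{312} u_1 v_2 = 1 * 0.9 * -2 = -1.8
eps_{321} u_2 v_1 = -1 * -0.6 * 3.3 = 1.98
(u x v)_3 = 0.18

0.18


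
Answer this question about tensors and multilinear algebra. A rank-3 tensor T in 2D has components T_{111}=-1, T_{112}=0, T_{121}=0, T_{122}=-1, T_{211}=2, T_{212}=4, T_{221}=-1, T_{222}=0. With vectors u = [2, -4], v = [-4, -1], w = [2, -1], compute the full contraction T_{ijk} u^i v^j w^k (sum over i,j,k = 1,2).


S = sum over i,j,k of T_{ijk} u_i v_j w_k. Expanding all 8 terms:
T_{111}*u_1*v_1*w_1 = -1*2*-4*2 = 16  (running total: 16)
T_{112}*u_1*v_1*w_2 = 0*2*-4*-1 = 0  (running total: 16)
T_{121}*u_1*v_2*w_1 = 0*2*-1*2 = 0  (running total: 16)
T_{122}*u_1*v_2*w_2 = -1*2*-1*-1 = -2  (running total: 14)
T_{211}*u_2*v_1*w_1 = 2*-4*-4*2 = 64  (running total: 78)
T_{212}*u_2*v_1*w_2 = 4*-4*-4*-1 = -64  (running total: 14)
T_{221}*u_2*v_2*w_1 = -1*-4*-1*2 = -8  (running total: 6)
T_{222}*u_2*v_2*w_2 = 0*-4*-1*-1 = 0  (running total: 6)
S = 6

6


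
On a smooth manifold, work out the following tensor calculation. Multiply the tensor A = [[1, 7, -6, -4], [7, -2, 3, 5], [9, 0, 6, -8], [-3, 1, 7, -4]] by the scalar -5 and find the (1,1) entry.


Scalar multiplication: (cA)_{ij} = c * A_{ij}.
c = -5
A_{11} = 1
(cA)_{11} = -5 * 1 = -5

-5


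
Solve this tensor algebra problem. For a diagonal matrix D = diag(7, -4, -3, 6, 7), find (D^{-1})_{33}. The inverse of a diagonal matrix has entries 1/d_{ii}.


For a diagonal matrix, the inverse has entries (D^{-1})_{ii} = 1/d_{ii}.
The diagonal entries are: d_{11} = 7, d_{22} = -4, d_{33} = -3, d_{44} = 6, d_{55} = 7
We need (D^{-1})_{33} = 1/d_{33} = 1/-3 = -1/3

-1/3


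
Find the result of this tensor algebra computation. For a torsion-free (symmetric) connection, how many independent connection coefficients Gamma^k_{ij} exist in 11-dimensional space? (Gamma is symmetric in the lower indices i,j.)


Christoffel symbols Gamma^k_{ij} are symmetric in i,j, so there are d * d(d+1)/2 independent symbols.
d = 11
d(d+1)/2 = 11 * 12 / 2 = 66
Total = 11 * 66 = 726

726


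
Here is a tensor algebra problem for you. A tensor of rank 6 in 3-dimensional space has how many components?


The number of components of a rank-r tensor in d dimensions is d^r.
Here d = 3 and r = 6.
3^6 = 729

729


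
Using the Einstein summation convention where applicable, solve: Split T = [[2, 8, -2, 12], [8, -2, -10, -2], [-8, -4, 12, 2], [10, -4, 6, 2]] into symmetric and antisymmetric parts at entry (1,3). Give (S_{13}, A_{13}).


T_{13} = -2
T_{31} = -8
S_{13} = (-2 + -8)/2 = -10/2 = -5
A_{13} = (-2 - -8)/2 = 6/2 = 3
Check: S + A = -5 + 3 = -2 = T_{13}.

(-5, 3)


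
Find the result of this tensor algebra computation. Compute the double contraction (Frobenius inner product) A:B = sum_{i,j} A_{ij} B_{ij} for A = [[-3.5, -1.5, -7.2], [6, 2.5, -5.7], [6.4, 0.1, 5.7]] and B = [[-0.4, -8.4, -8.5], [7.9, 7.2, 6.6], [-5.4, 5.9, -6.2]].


A:B = sum over all i,j of A_{ij} * B_{ij}.
Row 1: -3.5*-0.4=1.4, -1.5*-8.4=12.6, -7.2*-8.5=61.2 => row sum = 75.2
Row 2: 6*7.9=47.4, 2.5*7.2=18, -5.7*6.6=-37.62 => row sum = 27.78
Row 3: 6.4*-5.4=-34.56, 0.1*5.9=0.59, 5.7*-6.2=-35.34 => row sum = -69.31
Total = 75.2 + 27.78 + -69.31 = 33.67

33.67


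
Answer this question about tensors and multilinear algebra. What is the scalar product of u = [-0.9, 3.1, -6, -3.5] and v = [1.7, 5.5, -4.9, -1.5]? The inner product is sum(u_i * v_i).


The inner product u . v = sum of u_i * v_i.
Term-by-term: -0.9 * 1.7, 3.1 * 5.5, -6 * -4.9, -3.5 * -1.5
Products: -1.53, 17.05, 29.4, 5.25
Sum = -1.53 + 17.05 + 29.4 + 5.25 = 50.17

50.17


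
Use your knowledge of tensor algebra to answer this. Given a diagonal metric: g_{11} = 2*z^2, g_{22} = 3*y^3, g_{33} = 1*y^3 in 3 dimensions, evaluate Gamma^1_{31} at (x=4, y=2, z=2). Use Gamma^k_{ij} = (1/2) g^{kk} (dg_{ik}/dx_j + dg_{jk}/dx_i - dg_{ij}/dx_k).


For a diagonal metric, Gamma^k_{ij} = (1/2) g^{kk} (dg_{ik}/dx_j + dg_{jk}/dx_i - dg_{ij}/dx_k).
The metric is diagonal, so g_{ab} = 0 for a != b.
At the given point: g_{11} = 8, g_{22} = 24, g_{33} = 8
g^{11} = 1/8
dg_{31}/dx_1 = 0 (off-diagonal)
dg_{11}/dx_3 = dg_{11}/dx_3 = 8
dg_{31}/dx_1 = 0 (off-diagonal)
Numerator = 0 + 8 - 0 = 8
Gamma^1_{31} = 8 / (2 * 8) = 1/2

1/2


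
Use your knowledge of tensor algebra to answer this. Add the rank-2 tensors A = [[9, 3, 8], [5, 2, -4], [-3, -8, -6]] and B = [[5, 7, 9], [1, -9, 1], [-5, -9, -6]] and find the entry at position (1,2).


Tensor addition is component-wise: (A + B)_{ij} = A_{ij} + B_{ij}.
A_{12} = 3
B_{12} = 7
(A + B)_{12} = 3 + 7 = 10

10


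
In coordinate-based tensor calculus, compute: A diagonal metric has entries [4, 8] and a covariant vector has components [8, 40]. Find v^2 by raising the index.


To raise an index with a diagonal metric: v^i = v_i / g_{ii}.
For index 2: v_2 = 40, g_{22} = 8
v^2 = 40 / 8 = 5

5


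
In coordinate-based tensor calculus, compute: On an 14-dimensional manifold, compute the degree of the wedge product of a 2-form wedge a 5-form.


The degree of a wedge product is the sum of the degrees of the individual forms.
Degrees: 2, 5
Total degree = 2 + 5 = 7

7


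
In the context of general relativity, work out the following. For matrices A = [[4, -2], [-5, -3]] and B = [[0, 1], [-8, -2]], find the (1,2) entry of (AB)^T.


(AB)^T_{ij} = (AB)_{ji} = sum_k A_{jk} B_{ki}.
For i=1, j=2 we need (AB)_{21}:
A_{21} * B_{11} = -5 * 0 = 0
A_{22} * B_{21} = -3 * -8 = 24
Sum = 0 + 24 = 24

24


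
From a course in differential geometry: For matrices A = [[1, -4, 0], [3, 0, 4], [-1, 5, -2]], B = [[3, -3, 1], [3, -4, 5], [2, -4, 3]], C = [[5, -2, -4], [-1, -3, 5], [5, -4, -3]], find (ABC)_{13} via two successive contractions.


(ABC)_{13} = sum_m (AB)_{1m} C_{m3}. First compute row 1 of AB.
(AB)_{11} = 1*3 + -4*3 + 0*2 = -9
(AB)_{12} = 1*-3 + -4*-4 + 0*-4 = 13
(AB)_{13} = 1*1 + -4*5 + 0*3 = -19
Now contract with column 3 of C:
(AB)_{11} * C_{13} = -9 * -4 = 36
(AB)_{12} * C_{23} = 13 * 5 = 65
(AB)_{13} * C_{33} = -19 * -3 = 57
(ABC)_{13} = 36 + 65 + 57 = 158

158


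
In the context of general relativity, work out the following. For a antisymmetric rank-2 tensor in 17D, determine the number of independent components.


A antisymmetric rank-2 tensor in d dimensions has d(d-1)/2 independent components.
d = 17
d(d-1)/2 = 17 * 16 / 2 = 272 / 2 = 136

136


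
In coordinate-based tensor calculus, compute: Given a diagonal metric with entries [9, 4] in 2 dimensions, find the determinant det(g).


For a diagonal metric, the determinant is the product of diagonal entries.
Diagonal entries: 9, 4
det(g) = 9 * 4 = 36

36


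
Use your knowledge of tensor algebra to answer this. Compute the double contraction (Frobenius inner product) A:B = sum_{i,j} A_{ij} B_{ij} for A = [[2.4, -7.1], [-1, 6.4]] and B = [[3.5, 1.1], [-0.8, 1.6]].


A:B = sum over all i,j of A_{ij} * B_{ij}.
Row 1: 2.4*3.5=8.4, -7.1*1.1=-7.81 => row sum = 0.59
Row 2: -1*-0.8=0.8, 6.4*1.6=10.24 => row sum = 11.04
Total = 0.59 + 11.04 = 11.63

11.63


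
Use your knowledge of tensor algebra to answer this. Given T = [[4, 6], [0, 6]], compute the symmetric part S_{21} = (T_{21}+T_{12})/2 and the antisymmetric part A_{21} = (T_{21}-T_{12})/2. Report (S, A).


T_{21} = 0
T_{12} = 6
S_{21} = (0 + 6)/2 = 6/2 = 3
A_{21} = (0 - 6)/2 = -6/2 = -3
Check: S + A = 3 + -3 = 0 = T_{21}.

(3, -3)


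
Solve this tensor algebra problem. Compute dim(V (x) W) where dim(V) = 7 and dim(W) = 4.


The dimension of a tensor product is the product of dimensions.
dim(V) = 7, dim(W) = 4
dim(V (x) W) = 7 * 4 = 28

28


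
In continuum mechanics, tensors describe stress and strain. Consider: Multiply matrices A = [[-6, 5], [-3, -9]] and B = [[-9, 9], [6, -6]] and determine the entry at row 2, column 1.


(AB)_{ij} = sum_k A_{ik} B_{kj}.
For i=2, j=1:
A_{21} * B_{11} = -3 * -9 = 27
A_{22} * B_{21} = -9 * 6 = -54
Sum = 27 + -54 = -27

-27


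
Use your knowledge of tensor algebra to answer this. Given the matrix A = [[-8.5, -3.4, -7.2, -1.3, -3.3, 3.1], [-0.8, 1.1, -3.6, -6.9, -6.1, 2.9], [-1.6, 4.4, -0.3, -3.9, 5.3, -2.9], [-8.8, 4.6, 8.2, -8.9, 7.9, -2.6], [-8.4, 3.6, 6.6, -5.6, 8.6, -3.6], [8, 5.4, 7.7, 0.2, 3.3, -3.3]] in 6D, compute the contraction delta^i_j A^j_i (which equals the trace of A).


The contraction (trace) of a rank-2 tensor is the sum of its diagonal elements.
Diagonal entries: A[1,1] = -8.5, A[2,2] = 1.1, A[3,3] = -0.3, A[4,4] = -8.9, A[5,5] = 8.6, A[6,6] = -3.3
Tr(A) = -8.5 + 1.1 + -0.3 + -8.9 + 8.6 + -3.3 = -11.3

-11.3


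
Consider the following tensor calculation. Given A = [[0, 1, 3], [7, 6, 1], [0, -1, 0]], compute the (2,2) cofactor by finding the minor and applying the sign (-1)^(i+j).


To find cofactor C_{22}, delete row 2 and column 2.
The resulting 2x2 submatrix is: [[0, 3], [0, 0]]
Minor M_{22} = 0*0 - 3*0
  = 0 - 0 = 0
Sign = (-1)^(2+2) = (-1)^4 = 1
Cofactor C_{22} = 1 * 0 = 0

0


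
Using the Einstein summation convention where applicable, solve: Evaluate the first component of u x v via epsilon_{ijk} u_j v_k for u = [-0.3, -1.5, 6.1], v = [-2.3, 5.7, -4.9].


(u x v)_1 = sum_{j,k} epsilon_{1jk} u_j v_k. Only permutations of (1,2,3) contribute; the two non-zero terms are:
eps_{123} u_2 v_3 = 1 * -1.5 * -4.9 = 7.35
eps_{132} u_3 v_2 = -1 * 6.1 * 5.7 = -34.77
(u x v)_1 = -27.42

-27.42


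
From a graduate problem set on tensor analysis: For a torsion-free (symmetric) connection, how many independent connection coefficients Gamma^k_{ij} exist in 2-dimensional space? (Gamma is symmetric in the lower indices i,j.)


Christoffel symbols Gamma^k_{ij} are symmetric in i,j, so there are d * d(d+1)/2 independent symbols.
d = 2
d(d+1)/2 = 2 * 3 / 2 = 3
Total = 2 * 3 = 6

6


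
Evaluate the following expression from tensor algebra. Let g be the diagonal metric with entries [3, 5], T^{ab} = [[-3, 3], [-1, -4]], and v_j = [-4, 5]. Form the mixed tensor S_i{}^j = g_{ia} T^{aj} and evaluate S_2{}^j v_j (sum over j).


Step 1: lower the first index. For a diagonal metric, g_{ia} T^{aj} = g_{ii} T^{ij} (no sum on i).
g_{22} = 5
S_2{}^1 = 5 * T^{21} = 5 * -1 = -5
S_2{}^2 = 5 * T^{22} = 5 * -4 = -20
Step 2: contract S_2{}^j with v_j.
S_2{}^1 * v_1 = -5 * -4 = 20
S_2{}^2 * v_2 = -20 * 5 = -100
Result = 20 + -100 = -80

-80


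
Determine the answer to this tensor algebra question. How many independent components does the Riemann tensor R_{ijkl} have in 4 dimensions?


The Riemann tensor in d dimensions has d^2(d^2 - 1)/12 independent components.
d = 4, so d^2 = 16
d^2 - 1 = 15
d^2(d^2 - 1) = 16 * 15 = 240
Divide by 12: 240 / 12 = 20

20


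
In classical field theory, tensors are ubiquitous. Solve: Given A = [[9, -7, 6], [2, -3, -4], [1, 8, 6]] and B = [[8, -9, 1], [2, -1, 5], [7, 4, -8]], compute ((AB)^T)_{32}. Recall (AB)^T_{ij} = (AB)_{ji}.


(AB)^T_{ij} = (AB)_{ji} = sum_k A_{jk} B_{ki}.
For i=3, j=2 we need (AB)_{23}:
A_{21} * B_{13} = 2 * 1 = 2
A_{22} * B_{23} = -3 * 5 = -15
A_{23} * B_{33} = -4 * -8 = 32
Sum = 2 + -15 + 32 = 19

19


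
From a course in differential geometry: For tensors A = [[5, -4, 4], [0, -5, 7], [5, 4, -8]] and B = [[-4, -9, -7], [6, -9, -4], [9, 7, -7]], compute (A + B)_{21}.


Tensor addition is component-wise: (A + B)_{ij} = A_{ij} + B_{ij}.
A_{21} = 0
B_{21} = 6
(A + B)_{21} = 0 + 6 = 6

6


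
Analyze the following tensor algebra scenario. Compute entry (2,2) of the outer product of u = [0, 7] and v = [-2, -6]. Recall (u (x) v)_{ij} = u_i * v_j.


The outer product entry T_{ij} = u_i * v_j.
We need i=2, j=2.
u_2 = 7, v_2 = -6
T_{2,2} = 7 * -6 = -42

-42


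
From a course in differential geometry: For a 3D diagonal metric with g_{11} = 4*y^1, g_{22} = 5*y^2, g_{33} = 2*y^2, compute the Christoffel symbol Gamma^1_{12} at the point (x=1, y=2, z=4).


For a diagonal metric, Gamma^k_{ij} = (1/2) g^{kk} (dg_{ik}/dx_j + dg_{jk}/dx_i - dg_{ij}/dx_k).
The metric is diagonal, so g_{ab} = 0 for a != b.
At the given point: g_{11} = 8, g_{22} = 20, g_{33} = 8
g^{11} = 1/8
dg_{11}/dx_2 = dg_{11}/dx_2 = 4
dg_{21}/dx_1 = 0 (off-diagonal)
dg_{12}/dx_1 = 0 (off-diagonal)
Numerator = 4 + 0 - 0 = 4
Gamma^1_{12} = 4 / (2 * 8) = 1/4

1/4


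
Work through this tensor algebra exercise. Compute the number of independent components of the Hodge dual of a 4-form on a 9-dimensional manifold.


The Hodge dual of a p-form on an n-dimensional manifold is an (n-p)-form.
n = 9, p = 4, so dual degree = 9 - 4 = 5
The number of components is C(n, n-p) = C(9, 5) = 126

126


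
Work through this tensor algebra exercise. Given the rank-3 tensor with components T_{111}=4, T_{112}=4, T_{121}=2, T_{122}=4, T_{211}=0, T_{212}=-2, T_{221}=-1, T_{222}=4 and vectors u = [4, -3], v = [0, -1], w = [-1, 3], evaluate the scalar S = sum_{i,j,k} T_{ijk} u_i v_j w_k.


S = sum over i,j,k of T_{ijk} u_i v_j w_k. Expanding all 8 terms:
T_{111}*u_1*v_1*w_1 = 4*4*0*-1 = 0  (running total: 0)
T_{112}*u_1*v_1*w_2 = 4*4*0*3 = 0  (running total: 0)
T_{121}*u_1*v_2*w_1 = 2*4*-1*-1 = 8  (running total: 8)
T_{122}*u_1*v_2*w_2 = 4*4*-1*3 = -48  (running total: -40)
T_{211}*u_2*v_1*w_1 = 0*-3*0*-1 = 0  (running total: -40)
T_{212}*u_2*v_1*w_2 = -2*-3*0*3 = 0  (running total: -40)
T_{221}*u_2*v_2*w_1 = -1*-3*-1*-1 = 3  (running total: -37)
T_{222}*u_2*v_2*w_2 = 4*-3*-1*3 = 36  (running total: -1)
S = -1

-1


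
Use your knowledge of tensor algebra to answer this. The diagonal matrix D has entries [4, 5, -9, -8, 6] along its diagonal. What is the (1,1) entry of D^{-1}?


For a diagonal matrix, the inverse has entries (D^{-1})_{ii} = 1/d_{ii}.
The diagonal entries are: d_{11} = 4, d_{22} = 5, d_{33} = -9, d_{44} = -8, d_{55} = 6
We need (D^{-1})_{11} = 1/d_{11} = 1/4 = 1/4

1/4


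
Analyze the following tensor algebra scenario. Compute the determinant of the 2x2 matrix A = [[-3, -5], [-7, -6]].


For a 2x2 matrix [[a, b], [c, d]], det = a*d - b*c.
a = -3, b = -5, c = -7, d = -6
a*d = -3 * -6 = 18
b*c = -5 * -7 = 35
det = 18 - 35 = -17

-17


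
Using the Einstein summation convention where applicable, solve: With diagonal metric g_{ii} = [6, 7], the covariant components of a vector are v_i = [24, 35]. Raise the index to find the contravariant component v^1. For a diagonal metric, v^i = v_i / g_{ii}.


To raise an index with a diagonal metric: v^i = v_i / g_{ii}.
For index 1: v_1 = 24, g_{11} = 6
v^1 = 24 / 6 = 4

4


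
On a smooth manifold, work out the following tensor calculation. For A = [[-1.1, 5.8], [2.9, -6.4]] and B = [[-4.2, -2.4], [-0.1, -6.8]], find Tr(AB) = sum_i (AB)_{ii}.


Tr(AB) = sum_i (AB)_{ii} where (AB)_{ii} = sum_k A_{ik} B_{ki}.
(AB)_{11} = -1.1*-4.2 + 5.8*-0.1 = 4.04
(AB)_{22} = 2.9*-2.4 + -6.4*-6.8 = 36.56
Tr(AB) = 4.04 + 36.56 = 40.6

40.6


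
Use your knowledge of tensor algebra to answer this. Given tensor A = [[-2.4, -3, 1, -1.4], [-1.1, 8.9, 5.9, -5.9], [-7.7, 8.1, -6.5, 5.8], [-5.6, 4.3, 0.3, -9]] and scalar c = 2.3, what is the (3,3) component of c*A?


Scalar multiplication: (cA)_{ij} = c * A_{ij}.
c = 2.3
A_{33} = -6.5
(cA)_{33} = 2.3 * -6.5 = -14.95

-14.95


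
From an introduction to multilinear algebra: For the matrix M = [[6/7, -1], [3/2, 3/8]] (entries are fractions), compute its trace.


The trace is the sum of diagonal entries.
Diagonal: M[1,1] = 6/7, M[2,2] = 3/8
Tr(M) = 6/7 + 3/8
Computing step by step:
After adding M[1,1]: 6/7
After adding M[2,2]: 69/56
Tr(M) = 69/56

69/56


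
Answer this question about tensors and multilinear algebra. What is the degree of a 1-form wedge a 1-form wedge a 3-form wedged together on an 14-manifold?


The degree of a wedge product is the sum of the degrees of the individual forms.
Degrees: 1, 1, 3
Total degree = 1 + 1 + 3 = 5

5


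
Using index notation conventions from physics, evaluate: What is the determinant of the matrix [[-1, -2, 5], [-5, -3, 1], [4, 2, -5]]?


Expanding along the first row, det(A) = a11*M_11 - a12*M_12 + a13*M_13, where M_1j is the (1,j) minor.
Minor M_11 = -3*-5 - 1*2 = 13
Minor M_12 = -5*-5 - 1*4 = 21
Minor M_13 = -5*2 - -3*4 = 2
det = -1*(13) - -2*(21) + 5*(2)
    = -13 - -42 + 10
    = 39

39


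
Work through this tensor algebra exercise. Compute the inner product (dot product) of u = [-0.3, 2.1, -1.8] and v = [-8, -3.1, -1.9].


The inner product u . v = sum of u_i * v_i.
Term-by-term: -0.3 * -8, 2.1 * -3.1, -1.8 * -1.9
Products: 2.4, -6.51, 3.42
Sum = 2.4 + -6.51 + 3.42 = -0.69

-0.69


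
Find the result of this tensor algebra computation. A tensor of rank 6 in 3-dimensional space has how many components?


The number of components of a rank-r tensor in d dimensions is d^r.
Here d = 3 and r = 6.
3^6 = 729

729


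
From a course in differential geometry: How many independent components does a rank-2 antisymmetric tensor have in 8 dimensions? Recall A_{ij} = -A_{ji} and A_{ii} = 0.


An antisymmetric rank-2 tensor satisfies A_{ij} = -A_{ji}, so diagonal entries are zero.
The independent components are the upper-triangular entries: C(n, 2) = n(n-1)/2.
n = 8
C(8, 2) = 8 * 7 / 2 = 56 / 2 = 28

28


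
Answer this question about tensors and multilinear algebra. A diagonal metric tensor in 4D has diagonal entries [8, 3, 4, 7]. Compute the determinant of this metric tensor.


For a diagonal metric, the determinant is the product of diagonal entries.
Diagonal entries: 8, 3, 4, 7
det(g) = 8 * 3 * 4 * 7 = 672

672


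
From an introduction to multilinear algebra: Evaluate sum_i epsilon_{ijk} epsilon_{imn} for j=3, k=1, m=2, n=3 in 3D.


Using the identity: epsilon_{ijk} epsilon_{imn} = delta_{jm} delta_{kn} - delta_{jn} delta_{km}.
delta_{32} = 0
delta_{13} = 0
delta_{33} = 1
delta_{12} = 0
Result = 0 * 0 - 1 * 0 = 0 - 0 = 0

0


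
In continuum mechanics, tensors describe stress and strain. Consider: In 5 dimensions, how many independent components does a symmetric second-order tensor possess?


A symmetric rank-2 tensor in d dimensions has d(d+1)/2 independent components.
d = 5
d(d+1)/2 = 5 * 6 / 2 = 30 / 2 = 15

15


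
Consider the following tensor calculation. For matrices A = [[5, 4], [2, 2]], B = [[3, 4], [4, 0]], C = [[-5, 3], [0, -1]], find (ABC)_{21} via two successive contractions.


(ABC)_{21} = sum_m (AB)_{2m} C_{m1}. First compute row 2 of AB.
(AB)_{21} = 2*3 + 2*4 = 14
(AB)_{22} = 2*4 + 2*0 = 8
Now contract with column 1 of C:
(AB)_{21} * C_{11} = 14 * -5 = -70
(AB)_{22} * C_{21} = 8 * 0 = 0
(ABC)_{21} = -70 + 0 = -70

-70


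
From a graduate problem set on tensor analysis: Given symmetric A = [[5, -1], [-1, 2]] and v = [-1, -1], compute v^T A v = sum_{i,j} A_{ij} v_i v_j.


First compute Av:
(Av)_1 = 5*-1 + -1*-1 = -4
(Av)_2 = -1*-1 + 2*-1 = -1
Av = [-4, -1]
Then v^T (Av) = -1*-4 + -1*-1
= 4 + 1 = 5

5


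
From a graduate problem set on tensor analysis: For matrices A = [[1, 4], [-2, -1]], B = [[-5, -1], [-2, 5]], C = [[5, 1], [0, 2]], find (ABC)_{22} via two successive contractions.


(ABC)_{22} = sum_m (AB)_{2m} C_{m2}. First compute row 2 of AB.
(AB)_{21} = -2*-5 + -1*-2 = 12
(AB)_{22} = -2*-1 + -1*5 = -3
Now contract with column 2 of C:
(AB)_{21} * C_{12} = 12 * 1 = 12
(AB)_{22} * C_{22} = -3 * 2 = -6
(ABC)_{22} = 12 + -6 = 6

6


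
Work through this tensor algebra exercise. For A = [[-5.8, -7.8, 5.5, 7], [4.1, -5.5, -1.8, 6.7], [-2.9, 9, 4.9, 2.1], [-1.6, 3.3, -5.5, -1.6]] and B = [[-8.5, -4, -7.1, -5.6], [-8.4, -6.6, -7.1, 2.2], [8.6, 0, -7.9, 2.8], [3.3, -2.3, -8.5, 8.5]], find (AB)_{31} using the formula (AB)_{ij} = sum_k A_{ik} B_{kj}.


(AB)_{ij} = sum_k A_{ik} B_{kj}.
For i=3, j=1:
A_{31} * B_{11} = -2.9 * -8.5 = 24.65
A_{32} * B_{21} = 9 * -8.4 = -75.6
A_{33} * B_{31} = 4.9 * 8.6 = 42.14
A_{34} * B_{41} = 2.1 * 3.3 = 6.93
Sum = 24.65 + -75.6 + 42.14 + 6.93 = -1.88

-1.88


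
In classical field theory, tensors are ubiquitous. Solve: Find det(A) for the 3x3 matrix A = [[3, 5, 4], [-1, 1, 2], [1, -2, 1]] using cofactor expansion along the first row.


Expanding along the first row, det(A) = a11*M_11 - a12*M_12 + a13*M_13, where M_1j is the (1,j) minor.
Minor M_11 = 1*1 - 2*-2 = 5
Minor M_12 = -1*1 - 2*1 = -3
Minor M_13 = -1*-2 - 1*1 = 1
det = 3*(5) - 5*(-3) + 4*(1)
    = 15 - -15 + 4
    = 34

34


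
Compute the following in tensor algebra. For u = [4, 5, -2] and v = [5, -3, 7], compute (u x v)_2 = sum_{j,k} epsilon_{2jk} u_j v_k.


(u x v)_2 = sum_{j,k} epsilon_{2jk} u_j v_k. Only permutations of (1,2,3) contribute; the two non-zero terms are:
eps_{213} u_1 v_3 = -1 * 4 * 7 = -28
eps_{231} u_3 v_1 = 1 * -2 * 5 = -10
(u x v)_2 = -38

-38


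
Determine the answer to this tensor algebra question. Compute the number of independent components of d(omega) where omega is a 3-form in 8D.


The exterior derivative of a p-form is a (p+1)-form.
Its number of independent components is C(n, p+1).
n = 8, p+1 = 4
C(8, 4) = 70

70


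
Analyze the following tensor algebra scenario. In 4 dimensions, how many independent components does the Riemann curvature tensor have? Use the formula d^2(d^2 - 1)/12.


The Riemann tensor in d dimensions has d^2(d^2 - 1)/12 independent components.
d = 4, so d^2 = 16
d^2 - 1 = 15
d^2(d^2 - 1) = 16 * 15 = 240
Divide by 12: 240 / 12 = 20

20
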